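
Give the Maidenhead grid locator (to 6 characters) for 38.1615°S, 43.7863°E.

LF11vu

Add 180° to longitude and 90° to latitude: 223.7863, 51.8385.
Field (20°×10°, letters A–R): 223.7863/20 → 11 → L, 51.8385/10 → 5 → F; chars LF.
Square (2°×1°, digits 0–9): 3.7863/2 → 1, 1.8385/1 → 1; chars 11.
Subsquare (5′×2.5′, letters a–x): 1.7863/0.0833333 → 21 → v, 0.8385/0.0416667 → 20 → u; chars vu.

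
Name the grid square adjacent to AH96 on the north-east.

BH07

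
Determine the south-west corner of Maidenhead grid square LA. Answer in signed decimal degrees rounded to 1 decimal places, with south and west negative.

-90.0, 40.0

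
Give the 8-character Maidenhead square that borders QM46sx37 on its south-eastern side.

Longitude extended square 3; +1 → 4.
Latitude extended square 7; −1 → 6.

QM46sx46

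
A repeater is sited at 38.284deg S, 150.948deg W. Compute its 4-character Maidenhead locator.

Add 180° to longitude and 90° to latitude: 29.05, 51.72.
Field: 29.05/20 → 1 → B, 51.72/10 → 5 → F; chars BF.
Square: 9.05/2 → 4, 1.72/1 → 1; chars 41.

BF41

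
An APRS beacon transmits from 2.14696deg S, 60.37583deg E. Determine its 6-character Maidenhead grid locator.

MI07eu

Shift to the Maidenhead origin (180°W, 90°S): lon 240.3758, lat 87.8530.
Field: lon ⌊240.3758/20⌋ = 12 → M; lat ⌊87.8530/10⌋ = 8 → I.
Square: lon ⌊0.3758/2⌋ = 0; lat ⌊7.8530/1⌋ = 7.
Subsquare: lon ⌊0.3758/0.0833333⌋ = 4 → e; lat ⌊0.8530/0.0416667⌋ = 20 → u.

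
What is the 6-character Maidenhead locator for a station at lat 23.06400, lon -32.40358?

HL33tb

Add 180° to longitude and 90° to latitude: 147.5964, 113.0640.
Field: lon ⌊147.5964/20⌋ = 7 → H; lat ⌊113.0640/10⌋ = 11 → L.
Square: lon ⌊7.5964/2⌋ = 3; lat ⌊3.0640/1⌋ = 3.
Subsquare: lon ⌊1.5964/0.0833333⌋ = 19 → t; lat ⌊0.0640/0.0416667⌋ = 1 → b.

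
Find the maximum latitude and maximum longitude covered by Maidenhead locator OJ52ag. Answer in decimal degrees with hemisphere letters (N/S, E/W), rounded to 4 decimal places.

2.2917° N, 110.0833° E

Field O=14, J=9: +14·20° lon, +9·10° lat → SW at lon 100°, lat 0°.
Square 5, 2: +5·2° lon, +2·1° lat → SW at lon 110°, lat 2°.
Subsquare a=0, g=6: +0·0.0833333° lon, +6·0.0416667° lat → SW at lon 110°, lat 2.25°.
Cell spans 0.0833333° lon × 0.0416667° lat. NE corner is SW corner plus one full cell.
latitude 2.2917° N, longitude 110.0833° E.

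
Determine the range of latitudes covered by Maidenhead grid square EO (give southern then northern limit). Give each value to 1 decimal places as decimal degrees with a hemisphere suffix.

Field E=4, O=14: +4·20° lon, +14·10° lat → SW at lon -100°, lat 50°.
Cell spans 20° lon × 10° lat.
south 50.0° N, north 60.0° N.

50.0° N, 60.0° N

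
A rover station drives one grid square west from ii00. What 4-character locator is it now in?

HI90

Longitude square 0; −1 → -1, wraps to 9, carry into field.
Longitude field I = 8; −1 → 7 = H.
The latitude characters are unchanged.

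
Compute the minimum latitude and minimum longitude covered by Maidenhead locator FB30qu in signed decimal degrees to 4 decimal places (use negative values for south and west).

-79.1667, -72.6667

Field F=5, B=1: +5·20° lon, +1·10° lat → SW at lon -80°, lat -80°.
Square 3, 0: +3·2° lon, +0·1° lat → SW at lon -74°, lat -80°.
Subsquare q=16, u=20: +16·0.0833333° lon, +20·0.0416667° lat → SW at lon -72.6667°, lat -79.1667°.
latitude -79.1667, longitude -72.6667.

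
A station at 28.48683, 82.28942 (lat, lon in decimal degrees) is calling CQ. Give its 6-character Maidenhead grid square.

NL18dl

Offset from 180°W / 90°S: lon 262.2894°, lat 118.4868°.
Field: lon ⌊262.2894/20⌋ = 13 → N; lat ⌊118.4868/10⌋ = 11 → L.
Square: lon ⌊2.2894/2⌋ = 1; lat ⌊8.4868/1⌋ = 8.
Subsquare: lon ⌊0.2894/0.0833333⌋ = 3 → d; lat ⌊0.4868/0.0416667⌋ = 11 → l.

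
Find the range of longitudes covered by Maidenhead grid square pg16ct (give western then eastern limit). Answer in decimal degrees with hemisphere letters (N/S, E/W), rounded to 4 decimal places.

122.1667° E, 122.2500° E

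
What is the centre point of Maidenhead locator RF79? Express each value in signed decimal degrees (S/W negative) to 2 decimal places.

Field R=17, F=5: +17·20° lon, +5·10° lat → SW at lon 160°, lat -40°.
Square 7, 9: +7·2° lon, +9·1° lat → SW at lon 174°, lat -31°.
Cell spans 2° lon × 1° lat. Centre is SW corner plus half of each.
latitude -30.50, longitude 175.00.

-30.50, 175.00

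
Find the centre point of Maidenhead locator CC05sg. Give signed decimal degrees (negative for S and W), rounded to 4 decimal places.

Field C=2, C=2: +2·20° lon, +2·10° lat → SW at lon -140°, lat -70°.
Square 0, 5: +0·2° lon, +5·1° lat → SW at lon -140°, lat -65°.
Subsquare s=18, g=6: +18·0.0833333° lon, +6·0.0416667° lat → SW at lon -138.5°, lat -64.75°.
Cell spans 0.0833333° lon × 0.0416667° lat. Centre is SW corner plus half of each.
latitude -64.7292, longitude -138.4583.

-64.7292, -138.4583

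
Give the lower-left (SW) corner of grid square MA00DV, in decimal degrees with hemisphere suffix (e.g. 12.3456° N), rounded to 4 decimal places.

89.1250° S, 60.2500° E

Field M=12, A=0: +12·20° lon, +0·10° lat → SW at lon 60°, lat -90°.
Square 0, 0: +0·2° lon, +0·1° lat → SW at lon 60°, lat -90°.
Subsquare d=3, v=21: +3·0.0833333° lon, +21·0.0416667° lat → SW at lon 60.25°, lat -89.125°.
latitude 89.1250° S, longitude 60.2500° E.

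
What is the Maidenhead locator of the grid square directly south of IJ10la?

II19lx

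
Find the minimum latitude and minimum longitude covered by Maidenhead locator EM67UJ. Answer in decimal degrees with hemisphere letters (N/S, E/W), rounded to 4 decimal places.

37.3750° N, 86.3333° W

Field E=4, M=12: +4·20° lon, +12·10° lat → SW at lon -100°, lat 30°.
Square 6, 7: +6·2° lon, +7·1° lat → SW at lon -88°, lat 37°.
Subsquare u=20, j=9: +20·0.0833333° lon, +9·0.0416667° lat → SW at lon -86.3333°, lat 37.375°.
latitude 37.3750° N, longitude 86.3333° W.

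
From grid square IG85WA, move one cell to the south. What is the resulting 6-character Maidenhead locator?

IG84wx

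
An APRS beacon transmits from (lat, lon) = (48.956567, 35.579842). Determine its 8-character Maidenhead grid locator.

Offset from 180°W / 90°S: lon 215.57984°, lat 138.95657°.
Field: lon ⌊215.57984/20⌋ = 10 → K; lat ⌊138.95657/10⌋ = 13 → N.
Square: lon ⌊15.57984/2⌋ = 7; lat ⌊8.95657/1⌋ = 8.
Subsquare: lon ⌊1.57984/0.0833333⌋ = 18 → s; lat ⌊0.95657/0.0416667⌋ = 22 → w.
Extended square: lon ⌊0.07984/0.00833333⌋ = 9; lat ⌊0.03990/0.00416667⌋ = 9.

KN78sw99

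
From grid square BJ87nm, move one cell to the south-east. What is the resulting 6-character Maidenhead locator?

BJ87ol

Longitude subsquare n = 13; +1 → 14 = o.
Latitude subsquare m = 12; −1 → 11 = l.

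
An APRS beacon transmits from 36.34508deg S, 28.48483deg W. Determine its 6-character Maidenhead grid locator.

Add 180° to longitude and 90° to latitude: 151.5152, 53.6549.
Field: 151.5152/20 → 7 → H, 53.6549/10 → 5 → F; chars HF.
Square: 11.5152/2 → 5, 3.6549/1 → 3; chars 53.
Subsquare: 1.5152/0.0833333 → 18 → s, 0.6549/0.0416667 → 15 → p; chars sp.

HF53sp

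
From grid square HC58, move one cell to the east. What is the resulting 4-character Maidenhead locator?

Longitude square 5; +1 → 6.
The latitude characters are unchanged.

HC68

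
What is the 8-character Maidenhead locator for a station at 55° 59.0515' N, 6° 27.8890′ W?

Offset from 180°W / 90°S: lon 173.53518°, lat 145.98419°.
Field: 173.53518/20 → 8 → I, 145.98419/10 → 14 → O; chars IO.
Square: 13.53518/2 → 6, 5.98419/1 → 5; chars 65.
Subsquare: 1.53518/0.0833333 → 18 → s, 0.98419/0.0416667 → 23 → x; chars sx.
Extended square: 0.03518/0.00833333 → 4, 0.02586/0.00416667 → 6; chars 46.

IO65sx46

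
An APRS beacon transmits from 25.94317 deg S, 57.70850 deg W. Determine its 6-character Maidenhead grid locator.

GG14db

Shift to the Maidenhead origin (180°W, 90°S): lon 122.2915, lat 64.0568.
Field: lon ⌊122.2915/20⌋ = 6 → G; lat ⌊64.0568/10⌋ = 6 → G.
Square: lon ⌊2.2915/2⌋ = 1; lat ⌊4.0568/1⌋ = 4.
Subsquare: lon ⌊0.2915/0.0833333⌋ = 3 → d; lat ⌊0.0568/0.0416667⌋ = 1 → b.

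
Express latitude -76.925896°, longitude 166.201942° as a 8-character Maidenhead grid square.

RB33cb47

Offset from 180°W / 90°S: lon 346.20194°, lat 13.07410°.
Field: lon ⌊346.20194/20⌋ = 17 → R; lat ⌊13.07410/10⌋ = 1 → B.
Square: lon ⌊6.20194/2⌋ = 3; lat ⌊3.07410/1⌋ = 3.
Subsquare: lon ⌊0.20194/0.0833333⌋ = 2 → c; lat ⌊0.07410/0.0416667⌋ = 1 → b.
Extended square: lon ⌊0.03528/0.00833333⌋ = 4; lat ⌊0.03244/0.00416667⌋ = 7.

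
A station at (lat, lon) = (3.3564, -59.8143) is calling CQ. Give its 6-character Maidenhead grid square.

Add 180° to longitude and 90° to latitude: 120.1857, 93.3564.
Field: 120.1857/20 → 6 → G, 93.3564/10 → 9 → J; chars GJ.
Square: 0.1857/2 → 0, 3.3564/1 → 3; chars 03.
Subsquare: 0.1857/0.0833333 → 2 → c, 0.3564/0.0416667 → 8 → i; chars ci.

GJ03ci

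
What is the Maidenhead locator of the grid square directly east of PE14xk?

Longitude subsquare x = 23; +1 → 24, wraps to 0 = a, carry into square.
Longitude square 1; +1 → 2.
The latitude characters are unchanged.

PE24ak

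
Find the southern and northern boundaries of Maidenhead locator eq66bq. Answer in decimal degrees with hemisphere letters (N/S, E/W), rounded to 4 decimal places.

76.6667° N, 76.7083° N

Field E=4, Q=16: +4·20° lon, +16·10° lat → SW at lon -100°, lat 70°.
Square 6, 6: +6·2° lon, +6·1° lat → SW at lon -88°, lat 76°.
Subsquare b=1, q=16: +1·0.0833333° lon, +16·0.0416667° lat → SW at lon -87.9167°, lat 76.6667°.
Cell spans 0.0833333° lon × 0.0416667° lat.
south 76.6667° N, north 76.7083° N.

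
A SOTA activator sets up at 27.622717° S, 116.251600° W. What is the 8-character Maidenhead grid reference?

DG12uj90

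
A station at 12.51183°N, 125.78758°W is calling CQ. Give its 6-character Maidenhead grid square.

CK72cm

Shift to the Maidenhead origin (180°W, 90°S): lon 54.2124, lat 102.5118.
Field: lon ⌊54.2124/20⌋ = 2 → C; lat ⌊102.5118/10⌋ = 10 → K.
Square: lon ⌊14.2124/2⌋ = 7; lat ⌊2.5118/1⌋ = 2.
Subsquare: lon ⌊0.2124/0.0833333⌋ = 2 → c; lat ⌊0.5118/0.0416667⌋ = 12 → m.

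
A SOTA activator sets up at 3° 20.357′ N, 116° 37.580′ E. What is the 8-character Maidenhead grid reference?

OJ83hi51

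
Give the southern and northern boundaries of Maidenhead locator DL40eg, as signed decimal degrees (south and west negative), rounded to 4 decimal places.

20.2500, 20.2917

Field D=3, L=11: +3·20° lon, +11·10° lat → SW at lon -120°, lat 20°.
Square 4, 0: +4·2° lon, +0·1° lat → SW at lon -112°, lat 20°.
Subsquare e=4, g=6: +4·0.0833333° lon, +6·0.0416667° lat → SW at lon -111.667°, lat 20.25°.
Cell spans 0.0833333° lon × 0.0416667° lat.
south 20.2500, north 20.2917.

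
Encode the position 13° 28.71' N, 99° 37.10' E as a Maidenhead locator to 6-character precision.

Shift to the Maidenhead origin (180°W, 90°S): lon 279.6183, lat 103.4785.
Field: lon ⌊279.6183/20⌋ = 13 → N; lat ⌊103.4785/10⌋ = 10 → K.
Square: lon ⌊19.6183/2⌋ = 9; lat ⌊3.4785/1⌋ = 3.
Subsquare: lon ⌊1.6183/0.0833333⌋ = 19 → t; lat ⌊0.4785/0.0416667⌋ = 11 → l.

NK93tl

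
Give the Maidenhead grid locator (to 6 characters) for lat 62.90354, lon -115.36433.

Offset from 180°W / 90°S: lon 64.6357°, lat 152.9035°.
Field (20°×10°, letters A–R): lon ⌊64.6357/20⌋ = 3 → D; lat ⌊152.9035/10⌋ = 15 → P.
Square (2°×1°, digits 0–9): lon ⌊4.6357/2⌋ = 2; lat ⌊2.9035/1⌋ = 2.
Subsquare (5′×2.5′, letters a–x): lon ⌊0.6357/0.0833333⌋ = 7 → h; lat ⌊0.9035/0.0416667⌋ = 21 → v.

DP22hv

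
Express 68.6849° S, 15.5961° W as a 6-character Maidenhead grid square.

IC21eh

Add 180° to longitude and 90° to latitude: 164.4039, 21.3151.
Field (20°×10°, letters A–R): lon ⌊164.4039/20⌋ = 8 → I; lat ⌊21.3151/10⌋ = 2 → C.
Square (2°×1°, digits 0–9): lon ⌊4.4039/2⌋ = 2; lat ⌊1.3151/1⌋ = 1.
Subsquare (5′×2.5′, letters a–x): lon ⌊0.4039/0.0833333⌋ = 4 → e; lat ⌊0.3151/0.0416667⌋ = 7 → h.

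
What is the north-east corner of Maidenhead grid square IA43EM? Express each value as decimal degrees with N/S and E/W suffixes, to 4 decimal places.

Field I=8, A=0: +8·20° lon, +0·10° lat → SW at lon -20°, lat -90°.
Square 4, 3: +4·2° lon, +3·1° lat → SW at lon -12°, lat -87°.
Subsquare e=4, m=12: +4·0.0833333° lon, +12·0.0416667° lat → SW at lon -11.6667°, lat -86.5°.
Cell spans 0.0833333° lon × 0.0416667° lat. NE corner is SW corner plus one full cell.
latitude 86.4583° S, longitude 11.5833° W.

86.4583° S, 11.5833° W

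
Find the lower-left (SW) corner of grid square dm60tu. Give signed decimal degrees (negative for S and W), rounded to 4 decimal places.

Field D=3, M=12: +3·20° lon, +12·10° lat → SW at lon -120°, lat 30°.
Square 6, 0: +6·2° lon, +0·1° lat → SW at lon -108°, lat 30°.
Subsquare t=19, u=20: +19·0.0833333° lon, +20·0.0416667° lat → SW at lon -106.417°, lat 30.8333°.
latitude 30.8333, longitude -106.4167.

30.8333, -106.4167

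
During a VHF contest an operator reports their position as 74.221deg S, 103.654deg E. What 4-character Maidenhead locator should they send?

OB15

Shift to the Maidenhead origin (180°W, 90°S): lon 283.65, lat 15.78.
Field: lon ⌊283.65/20⌋ = 14 → O; lat ⌊15.78/10⌋ = 1 → B.
Square: lon ⌊3.65/2⌋ = 1; lat ⌊5.78/1⌋ = 5.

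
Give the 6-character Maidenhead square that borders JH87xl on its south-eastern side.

Longitude subsquare x = 23; +1 → 24, wraps to 0 = a, carry into square.
Longitude square 8; +1 → 9.
Latitude subsquare l = 11; −1 → 10 = k.

JH97ak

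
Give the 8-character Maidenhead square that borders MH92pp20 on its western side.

Longitude extended square 2; −1 → 1.
The latitude characters are unchanged.

MH92pp10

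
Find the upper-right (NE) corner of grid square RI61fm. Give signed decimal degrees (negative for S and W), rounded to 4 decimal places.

-8.4583, 172.5000

Field R=17, I=8: +17·20° lon, +8·10° lat → SW at lon 160°, lat -10°.
Square 6, 1: +6·2° lon, +1·1° lat → SW at lon 172°, lat -9°.
Subsquare f=5, m=12: +5·0.0833333° lon, +12·0.0416667° lat → SW at lon 172.417°, lat -8.5°.
Cell spans 0.0833333° lon × 0.0416667° lat. NE corner is SW corner plus one full cell.
latitude -8.4583, longitude 172.5000.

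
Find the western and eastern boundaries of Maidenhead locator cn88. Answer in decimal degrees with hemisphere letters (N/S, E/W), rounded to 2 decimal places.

124.00° W, 122.00° W

Field C=2, N=13: +2·20° lon, +13·10° lat → SW at lon -140°, lat 40°.
Square 8, 8: +8·2° lon, +8·1° lat → SW at lon -124°, lat 48°.
Cell spans 2° lon × 1° lat.
west 124.00° W, east 122.00° W.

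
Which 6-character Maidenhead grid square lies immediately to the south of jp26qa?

JP25qx

Latitude subsquare a = 0; −1 → -1, wraps to 23 = x, carry into square.
Latitude square 6; −1 → 5.
The longitude characters are unchanged.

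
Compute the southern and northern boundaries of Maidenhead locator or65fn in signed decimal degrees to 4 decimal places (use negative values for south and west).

85.5417, 85.5833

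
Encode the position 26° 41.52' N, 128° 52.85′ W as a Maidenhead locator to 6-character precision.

CL56nq

Shift to the Maidenhead origin (180°W, 90°S): lon 51.1192, lat 116.6920.
Field: 51.1192/20 → 2 → C, 116.6920/10 → 11 → L; chars CL.
Square: 11.1192/2 → 5, 6.6920/1 → 6; chars 56.
Subsquare: 1.1192/0.0833333 → 13 → n, 0.6920/0.0416667 → 16 → q; chars nq.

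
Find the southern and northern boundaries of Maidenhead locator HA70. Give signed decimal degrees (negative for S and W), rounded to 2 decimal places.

-90.00, -89.00

Field H=7, A=0: +7·20° lon, +0·10° lat → SW at lon -40°, lat -90°.
Square 7, 0: +7·2° lon, +0·1° lat → SW at lon -26°, lat -90°.
Cell spans 2° lon × 1° lat.
south -90.00, north -89.00.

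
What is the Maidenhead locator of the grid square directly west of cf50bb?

Longitude subsquare b = 1; −1 → 0 = a.
The latitude characters are unchanged.

CF50ab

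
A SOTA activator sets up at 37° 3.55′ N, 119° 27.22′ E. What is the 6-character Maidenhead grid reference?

OM97rb

Add 180° to longitude and 90° to latitude: 299.4537, 127.0592.
Field: lon ⌊299.4537/20⌋ = 14 → O; lat ⌊127.0592/10⌋ = 12 → M.
Square: lon ⌊19.4537/2⌋ = 9; lat ⌊7.0592/1⌋ = 7.
Subsquare: lon ⌊1.4537/0.0833333⌋ = 17 → r; lat ⌊0.0592/0.0416667⌋ = 1 → b.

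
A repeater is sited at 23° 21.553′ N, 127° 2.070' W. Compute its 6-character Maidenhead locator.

Offset from 180°W / 90°S: lon 52.9655°, lat 113.3592°.
Field: 52.9655/20 → 2 → C, 113.3592/10 → 11 → L; chars CL.
Square: 12.9655/2 → 6, 3.3592/1 → 3; chars 63.
Subsquare: 0.9655/0.0833333 → 11 → l, 0.3592/0.0416667 → 8 → i; chars li.

CL63li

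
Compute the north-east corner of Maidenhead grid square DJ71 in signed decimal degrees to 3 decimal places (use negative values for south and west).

Field D=3, J=9: +3·20° lon, +9·10° lat → SW at lon -120°, lat 0°.
Square 7, 1: +7·2° lon, +1·1° lat → SW at lon -106°, lat 1°.
Cell spans 2° lon × 1° lat. NE corner is SW corner plus one full cell.
latitude 2.000, longitude -104.000.

2.000, -104.000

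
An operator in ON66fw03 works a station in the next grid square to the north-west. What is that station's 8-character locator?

ON66ew94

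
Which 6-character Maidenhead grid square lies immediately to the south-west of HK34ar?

Longitude subsquare a = 0; −1 → -1, wraps to 23 = x, carry into square.
Longitude square 3; −1 → 2.
Latitude subsquare r = 17; −1 → 16 = q.

HK24xq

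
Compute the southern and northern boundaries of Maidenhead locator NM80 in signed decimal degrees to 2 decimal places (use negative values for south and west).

30.00, 31.00

Field N=13, M=12: +13·20° lon, +12·10° lat → SW at lon 80°, lat 30°.
Square 8, 0: +8·2° lon, +0·1° lat → SW at lon 96°, lat 30°.
Cell spans 2° lon × 1° lat.
south 30.00, north 31.00.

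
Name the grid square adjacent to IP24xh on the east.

IP34ah

Longitude subsquare x = 23; +1 → 24, wraps to 0 = a, carry into square.
Longitude square 2; +1 → 3.
The latitude characters are unchanged.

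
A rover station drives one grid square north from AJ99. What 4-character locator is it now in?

AK90

Latitude square 9; +1 → 10, wraps to 0, carry into field.
Latitude field J = 9; +1 → 10 = K.
The longitude characters are unchanged.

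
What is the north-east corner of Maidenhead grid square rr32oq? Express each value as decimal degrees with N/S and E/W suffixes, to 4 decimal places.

Field R=17, R=17: +17·20° lon, +17·10° lat → SW at lon 160°, lat 80°.
Square 3, 2: +3·2° lon, +2·1° lat → SW at lon 166°, lat 82°.
Subsquare o=14, q=16: +14·0.0833333° lon, +16·0.0416667° lat → SW at lon 167.167°, lat 82.6667°.
Cell spans 0.0833333° lon × 0.0416667° lat. NE corner is SW corner plus one full cell.
latitude 82.7083° N, longitude 167.2500° E.

82.7083° N, 167.2500° E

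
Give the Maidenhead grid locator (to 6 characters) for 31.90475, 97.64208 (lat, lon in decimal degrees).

NM81tv

Offset from 180°W / 90°S: lon 277.6421°, lat 121.9048°.
Field: 277.6421/20 → 13 → N, 121.9048/10 → 12 → M; chars NM.
Square: 17.6421/2 → 8, 1.9048/1 → 1; chars 81.
Subsquare: 1.6421/0.0833333 → 19 → t, 0.9048/0.0416667 → 21 → v; chars tv.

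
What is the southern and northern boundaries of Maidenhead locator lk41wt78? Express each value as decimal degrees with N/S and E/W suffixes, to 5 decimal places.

Field L=11, K=10: +11·20° lon, +10·10° lat → SW at lon 40°, lat 10°.
Square 4, 1: +4·2° lon, +1·1° lat → SW at lon 48°, lat 11°.
Subsquare w=22, t=19: +22·0.0833333° lon, +19·0.0416667° lat → SW at lon 49.8333°, lat 11.7917°.
Extended square 7, 8: +7·0.00833333° lon, +8·0.00416667° lat → SW at lon 49.8917°, lat 11.825°.
Cell spans 0.00833333° lon × 0.00416667° lat.
south 11.82500° N, north 11.82917° N.

11.82500° N, 11.82917° N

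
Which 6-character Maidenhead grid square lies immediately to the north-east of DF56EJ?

DF56fk

Longitude subsquare e = 4; +1 → 5 = f.
Latitude subsquare j = 9; +1 → 10 = k.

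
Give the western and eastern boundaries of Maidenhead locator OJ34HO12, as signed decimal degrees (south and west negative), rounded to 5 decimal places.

Field O=14, J=9: +14·20° lon, +9·10° lat → SW at lon 100°, lat 0°.
Square 3, 4: +3·2° lon, +4·1° lat → SW at lon 106°, lat 4°.
Subsquare h=7, o=14: +7·0.0833333° lon, +14·0.0416667° lat → SW at lon 106.583°, lat 4.58333°.
Extended square 1, 2: +1·0.00833333° lon, +2·0.00416667° lat → SW at lon 106.592°, lat 4.59167°.
Cell spans 0.00833333° lon × 0.00416667° lat.
west 106.59167, east 106.60000.

106.59167, 106.60000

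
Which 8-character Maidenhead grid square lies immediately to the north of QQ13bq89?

QQ13br80

Latitude extended square 9; +1 → 10, wraps to 0, carry into subsquare.
Latitude subsquare q = 16; +1 → 17 = r.
The longitude characters are unchanged.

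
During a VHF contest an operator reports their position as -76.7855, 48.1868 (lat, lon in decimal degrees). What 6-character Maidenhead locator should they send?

LB43cf

Offset from 180°W / 90°S: lon 228.1868°, lat 13.2145°.
Field: lon ⌊228.1868/20⌋ = 11 → L; lat ⌊13.2145/10⌋ = 1 → B.
Square: lon ⌊8.1868/2⌋ = 4; lat ⌊3.2145/1⌋ = 3.
Subsquare: lon ⌊0.1868/0.0833333⌋ = 2 → c; lat ⌊0.2145/0.0416667⌋ = 5 → f.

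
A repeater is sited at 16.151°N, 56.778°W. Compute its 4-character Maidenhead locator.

GK16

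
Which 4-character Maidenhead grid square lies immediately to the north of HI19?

HJ10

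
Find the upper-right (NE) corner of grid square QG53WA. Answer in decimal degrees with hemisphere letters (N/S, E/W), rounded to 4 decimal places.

Field Q=16, G=6: +16·20° lon, +6·10° lat → SW at lon 140°, lat -30°.
Square 5, 3: +5·2° lon, +3·1° lat → SW at lon 150°, lat -27°.
Subsquare w=22, a=0: +22·0.0833333° lon, +0·0.0416667° lat → SW at lon 151.833°, lat -27°.
Cell spans 0.0833333° lon × 0.0416667° lat. NE corner is SW corner plus one full cell.
latitude 26.9583° S, longitude 151.9167° E.

26.9583° S, 151.9167° E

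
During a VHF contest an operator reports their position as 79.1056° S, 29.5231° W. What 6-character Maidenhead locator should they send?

HB50fv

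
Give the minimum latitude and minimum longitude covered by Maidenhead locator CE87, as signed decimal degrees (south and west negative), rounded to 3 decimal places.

-43.000, -124.000

Field C=2, E=4: +2·20° lon, +4·10° lat → SW at lon -140°, lat -50°.
Square 8, 7: +8·2° lon, +7·1° lat → SW at lon -124°, lat -43°.
latitude -43.000, longitude -124.000.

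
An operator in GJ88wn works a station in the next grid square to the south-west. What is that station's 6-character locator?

Longitude subsquare w = 22; −1 → 21 = v.
Latitude subsquare n = 13; −1 → 12 = m.

GJ88vm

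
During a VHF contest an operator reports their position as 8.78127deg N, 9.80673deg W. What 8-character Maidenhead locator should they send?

IJ58cs37

Shift to the Maidenhead origin (180°W, 90°S): lon 170.19327, lat 98.78127.
Field: lon ⌊170.19327/20⌋ = 8 → I; lat ⌊98.78127/10⌋ = 9 → J.
Square: lon ⌊10.19327/2⌋ = 5; lat ⌊8.78127/1⌋ = 8.
Subsquare: lon ⌊0.19327/0.0833333⌋ = 2 → c; lat ⌊0.78127/0.0416667⌋ = 18 → s.
Extended square: lon ⌊0.02660/0.00833333⌋ = 3; lat ⌊0.03127/0.00416667⌋ = 7.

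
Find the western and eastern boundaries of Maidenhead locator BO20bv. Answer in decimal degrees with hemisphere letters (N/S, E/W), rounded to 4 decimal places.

155.9167° W, 155.8333° W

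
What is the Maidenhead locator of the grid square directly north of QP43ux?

QP44ua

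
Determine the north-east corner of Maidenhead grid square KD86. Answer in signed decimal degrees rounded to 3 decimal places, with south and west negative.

-53.000, 38.000

Field K=10, D=3: +10·20° lon, +3·10° lat → SW at lon 20°, lat -60°.
Square 8, 6: +8·2° lon, +6·1° lat → SW at lon 36°, lat -54°.
Cell spans 2° lon × 1° lat. NE corner is SW corner plus one full cell.
latitude -53.000, longitude 38.000.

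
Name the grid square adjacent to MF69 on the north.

MG60

Latitude square 9; +1 → 10, wraps to 0, carry into field.
Latitude field F = 5; +1 → 6 = G.
The longitude characters are unchanged.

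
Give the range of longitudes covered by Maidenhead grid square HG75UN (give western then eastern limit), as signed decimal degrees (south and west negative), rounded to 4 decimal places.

-24.3333, -24.2500

Field H=7, G=6: +7·20° lon, +6·10° lat → SW at lon -40°, lat -30°.
Square 7, 5: +7·2° lon, +5·1° lat → SW at lon -26°, lat -25°.
Subsquare u=20, n=13: +20·0.0833333° lon, +13·0.0416667° lat → SW at lon -24.3333°, lat -24.4583°.
Cell spans 0.0833333° lon × 0.0416667° lat.
west -24.3333, east -24.2500.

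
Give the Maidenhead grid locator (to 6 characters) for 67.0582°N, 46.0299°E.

LP37ab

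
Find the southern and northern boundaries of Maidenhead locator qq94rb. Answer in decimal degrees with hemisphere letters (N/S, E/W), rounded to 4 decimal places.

Field Q=16, Q=16: +16·20° lon, +16·10° lat → SW at lon 140°, lat 70°.
Square 9, 4: +9·2° lon, +4·1° lat → SW at lon 158°, lat 74°.
Subsquare r=17, b=1: +17·0.0833333° lon, +1·0.0416667° lat → SW at lon 159.417°, lat 74.0417°.
Cell spans 0.0833333° lon × 0.0416667° lat.
south 74.0417° N, north 74.0833° N.

74.0417° N, 74.0833° N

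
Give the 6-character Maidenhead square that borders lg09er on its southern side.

Latitude subsquare r = 17; −1 → 16 = q.
The longitude characters are unchanged.

LG09eq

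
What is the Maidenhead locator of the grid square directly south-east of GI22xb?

Longitude subsquare x = 23; +1 → 24, wraps to 0 = a, carry into square.
Longitude square 2; +1 → 3.
Latitude subsquare b = 1; −1 → 0 = a.

GI32aa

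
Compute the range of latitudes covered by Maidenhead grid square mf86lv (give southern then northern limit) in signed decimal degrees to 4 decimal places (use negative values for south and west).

Field M=12, F=5: +12·20° lon, +5·10° lat → SW at lon 60°, lat -40°.
Square 8, 6: +8·2° lon, +6·1° lat → SW at lon 76°, lat -34°.
Subsquare l=11, v=21: +11·0.0833333° lon, +21·0.0416667° lat → SW at lon 76.9167°, lat -33.125°.
Cell spans 0.0833333° lon × 0.0416667° lat.
south -33.1250, north -33.0833.

-33.1250, -33.0833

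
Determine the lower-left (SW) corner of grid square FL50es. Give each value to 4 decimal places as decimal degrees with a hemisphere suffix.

20.7500° N, 69.6667° W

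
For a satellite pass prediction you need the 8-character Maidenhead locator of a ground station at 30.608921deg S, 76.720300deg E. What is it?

Add 180° to longitude and 90° to latitude: 256.72030, 59.39108.
Field (20°×10°, letters A–R): 256.72030/20 → 12 → M, 59.39108/10 → 5 → F; chars MF.
Square (2°×1°, digits 0–9): 16.72030/2 → 8, 9.39108/1 → 9; chars 89.
Subsquare (5′×2.5′, letters a–x): 0.72030/0.0833333 → 8 → i, 0.39108/0.0416667 → 9 → j; chars ij.
Extended square (30″×15″, digits 0–9): 0.05363/0.00833333 → 6, 0.01608/0.00416667 → 3; chars 63.

MF89ij63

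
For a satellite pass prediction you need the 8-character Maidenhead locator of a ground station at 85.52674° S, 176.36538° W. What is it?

AA14tl63

Offset from 180°W / 90°S: lon 3.63462°, lat 4.47326°.
Field: lon ⌊3.63462/20⌋ = 0 → A; lat ⌊4.47326/10⌋ = 0 → A.
Square: lon ⌊3.63462/2⌋ = 1; lat ⌊4.47326/1⌋ = 4.
Subsquare: lon ⌊1.63462/0.0833333⌋ = 19 → t; lat ⌊0.47326/0.0416667⌋ = 11 → l.
Extended square: lon ⌊0.05129/0.00833333⌋ = 6; lat ⌊0.01493/0.00416667⌋ = 3.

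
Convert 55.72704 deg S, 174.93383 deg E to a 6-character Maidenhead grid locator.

RD74lg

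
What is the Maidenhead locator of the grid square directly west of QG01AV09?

PG91xv99

Longitude extended square 0; −1 → -1, wraps to 9, carry into subsquare.
Longitude subsquare a = 0; −1 → -1, wraps to 23 = x, carry into square.
Longitude square 0; −1 → -1, wraps to 9, carry into field.
Longitude field Q = 16; −1 → 15 = P.
The latitude characters are unchanged.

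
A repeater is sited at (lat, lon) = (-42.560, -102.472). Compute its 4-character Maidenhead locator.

DE87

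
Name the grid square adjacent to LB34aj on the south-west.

LB24xi

Longitude subsquare a = 0; −1 → -1, wraps to 23 = x, carry into square.
Longitude square 3; −1 → 2.
Latitude subsquare j = 9; −1 → 8 = i.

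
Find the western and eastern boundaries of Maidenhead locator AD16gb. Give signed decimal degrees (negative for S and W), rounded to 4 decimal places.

Field A=0, D=3: +0·20° lon, +3·10° lat → SW at lon -180°, lat -60°.
Square 1, 6: +1·2° lon, +6·1° lat → SW at lon -178°, lat -54°.
Subsquare g=6, b=1: +6·0.0833333° lon, +1·0.0416667° lat → SW at lon -177.5°, lat -53.9583°.
Cell spans 0.0833333° lon × 0.0416667° lat.
west -177.5000, east -177.4167.

-177.5000, -177.4167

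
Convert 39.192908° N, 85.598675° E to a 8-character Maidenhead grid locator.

NM29te16

Shift to the Maidenhead origin (180°W, 90°S): lon 265.59868, lat 129.19291.
Field: 265.59868/20 → 13 → N, 129.19291/10 → 12 → M; chars NM.
Square: 5.59868/2 → 2, 9.19291/1 → 9; chars 29.
Subsquare: 1.59868/0.0833333 → 19 → t, 0.19291/0.0416667 → 4 → e; chars te.
Extended square: 0.01534/0.00833333 → 1, 0.02624/0.00416667 → 6; chars 16.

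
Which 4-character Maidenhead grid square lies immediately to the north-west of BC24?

Longitude square 2; −1 → 1.
Latitude square 4; +1 → 5.

BC15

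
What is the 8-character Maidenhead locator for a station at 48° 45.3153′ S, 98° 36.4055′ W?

Offset from 180°W / 90°S: lon 81.39324°, lat 41.24475°.
Field: lon ⌊81.39324/20⌋ = 4 → E; lat ⌊41.24475/10⌋ = 4 → E.
Square: lon ⌊1.39324/2⌋ = 0; lat ⌊1.24475/1⌋ = 1.
Subsquare: lon ⌊1.39324/0.0833333⌋ = 16 → q; lat ⌊0.24475/0.0416667⌋ = 5 → f.
Extended square: lon ⌊0.05991/0.00833333⌋ = 7; lat ⌊0.03641/0.00416667⌋ = 8.

EE01qf78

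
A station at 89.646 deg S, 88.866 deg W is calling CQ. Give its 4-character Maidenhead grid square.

Shift to the Maidenhead origin (180°W, 90°S): lon 91.13, lat 0.35.
Field: lon ⌊91.13/20⌋ = 4 → E; lat ⌊0.35/10⌋ = 0 → A.
Square: lon ⌊11.13/2⌋ = 5; lat ⌊0.35/1⌋ = 0.

EA50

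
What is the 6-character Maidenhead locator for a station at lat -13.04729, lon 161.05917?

Shift to the Maidenhead origin (180°W, 90°S): lon 341.0592, lat 76.9527.
Field (20°×10°, letters A–R): 341.0592/20 → 17 → R, 76.9527/10 → 7 → H; chars RH.
Square (2°×1°, digits 0–9): 1.0592/2 → 0, 6.9527/1 → 6; chars 06.
Subsquare (5′×2.5′, letters a–x): 1.0592/0.0833333 → 12 → m, 0.9527/0.0416667 → 22 → w; chars mw.

RH06mw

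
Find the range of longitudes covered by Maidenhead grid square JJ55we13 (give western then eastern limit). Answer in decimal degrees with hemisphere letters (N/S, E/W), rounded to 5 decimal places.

Field J=9, J=9: +9·20° lon, +9·10° lat → SW at lon 0°, lat 0°.
Square 5, 5: +5·2° lon, +5·1° lat → SW at lon 10°, lat 5°.
Subsquare w=22, e=4: +22·0.0833333° lon, +4·0.0416667° lat → SW at lon 11.8333°, lat 5.16667°.
Extended square 1, 3: +1·0.00833333° lon, +3·0.00416667° lat → SW at lon 11.8417°, lat 5.17917°.
Cell spans 0.00833333° lon × 0.00416667° lat.
west 11.84167° E, east 11.85000° E.

11.84167° E, 11.85000° E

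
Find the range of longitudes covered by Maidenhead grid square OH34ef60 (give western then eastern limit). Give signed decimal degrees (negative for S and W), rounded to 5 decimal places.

106.38333, 106.39167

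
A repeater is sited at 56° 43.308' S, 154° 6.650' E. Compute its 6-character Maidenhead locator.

QD73bg

Add 180° to longitude and 90° to latitude: 334.1108, 33.2782.
Field: 334.1108/20 → 16 → Q, 33.2782/10 → 3 → D; chars QD.
Square: 14.1108/2 → 7, 3.2782/1 → 3; chars 73.
Subsquare: 0.1108/0.0833333 → 1 → b, 0.2782/0.0416667 → 6 → g; chars bg.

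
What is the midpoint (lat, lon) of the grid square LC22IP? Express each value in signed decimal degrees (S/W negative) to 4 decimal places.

-67.3542, 44.7083

Field L=11, C=2: +11·20° lon, +2·10° lat → SW at lon 40°, lat -70°.
Square 2, 2: +2·2° lon, +2·1° lat → SW at lon 44°, lat -68°.
Subsquare i=8, p=15: +8·0.0833333° lon, +15·0.0416667° lat → SW at lon 44.6667°, lat -67.375°.
Cell spans 0.0833333° lon × 0.0416667° lat. Centre is SW corner plus half of each.
latitude -67.3542, longitude 44.7083.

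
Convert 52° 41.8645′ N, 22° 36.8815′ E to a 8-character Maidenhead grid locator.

KO12hq37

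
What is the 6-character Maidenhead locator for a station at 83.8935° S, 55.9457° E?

LA76xc

Shift to the Maidenhead origin (180°W, 90°S): lon 235.9457, lat 6.1065.
Field: lon ⌊235.9457/20⌋ = 11 → L; lat ⌊6.1065/10⌋ = 0 → A.
Square: lon ⌊15.9457/2⌋ = 7; lat ⌊6.1065/1⌋ = 6.
Subsquare: lon ⌊1.9457/0.0833333⌋ = 23 → x; lat ⌊0.1065/0.0416667⌋ = 2 → c.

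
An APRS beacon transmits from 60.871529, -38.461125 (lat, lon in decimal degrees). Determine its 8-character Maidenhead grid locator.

Offset from 180°W / 90°S: lon 141.53887°, lat 150.87153°.
Field: lon ⌊141.53887/20⌋ = 7 → H; lat ⌊150.87153/10⌋ = 15 → P.
Square: lon ⌊1.53887/2⌋ = 0; lat ⌊0.87153/1⌋ = 0.
Subsquare: lon ⌊1.53887/0.0833333⌋ = 18 → s; lat ⌊0.87153/0.0416667⌋ = 20 → u.
Extended square: lon ⌊0.03887/0.00833333⌋ = 4; lat ⌊0.03820/0.00416667⌋ = 9.

HP00su49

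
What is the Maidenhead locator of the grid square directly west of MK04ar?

Longitude subsquare a = 0; −1 → -1, wraps to 23 = x, carry into square.
Longitude square 0; −1 → -1, wraps to 9, carry into field.
Longitude field M = 12; −1 → 11 = L.
The latitude characters are unchanged.

LK94xr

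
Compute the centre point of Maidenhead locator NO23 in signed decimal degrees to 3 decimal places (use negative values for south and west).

53.500, 85.000

Field N=13, O=14: +13·20° lon, +14·10° lat → SW at lon 80°, lat 50°.
Square 2, 3: +2·2° lon, +3·1° lat → SW at lon 84°, lat 53°.
Cell spans 2° lon × 1° lat. Centre is SW corner plus half of each.
latitude 53.500, longitude 85.000.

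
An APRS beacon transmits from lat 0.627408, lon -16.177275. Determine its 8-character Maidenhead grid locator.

IJ10vp80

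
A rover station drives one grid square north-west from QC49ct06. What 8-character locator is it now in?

Longitude extended square 0; −1 → -1, wraps to 9, carry into subsquare.
Longitude subsquare c = 2; −1 → 1 = b.
Latitude extended square 6; +1 → 7.

QC49bt97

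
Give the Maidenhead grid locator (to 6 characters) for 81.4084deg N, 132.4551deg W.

CR31sj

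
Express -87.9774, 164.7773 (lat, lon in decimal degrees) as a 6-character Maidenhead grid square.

Add 180° to longitude and 90° to latitude: 344.7773, 2.0226.
Field: 344.7773/20 → 17 → R, 2.0226/10 → 0 → A; chars RA.
Square: 4.7773/2 → 2, 2.0226/1 → 2; chars 22.
Subsquare: 0.7773/0.0833333 → 9 → j, 0.0226/0.0416667 → 0 → a; chars ja.

RA22ja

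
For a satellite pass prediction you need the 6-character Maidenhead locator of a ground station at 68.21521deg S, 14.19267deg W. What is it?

Offset from 180°W / 90°S: lon 165.8073°, lat 21.7848°.
Field: 165.8073/20 → 8 → I, 21.7848/10 → 2 → C; chars IC.
Square: 5.8073/2 → 2, 1.7848/1 → 1; chars 21.
Subsquare: 1.8073/0.0833333 → 21 → v, 0.7848/0.0416667 → 18 → s; chars vs.

IC21vs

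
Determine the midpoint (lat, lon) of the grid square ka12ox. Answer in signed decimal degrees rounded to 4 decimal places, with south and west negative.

Field K=10, A=0: +10·20° lon, +0·10° lat → SW at lon 20°, lat -90°.
Square 1, 2: +1·2° lon, +2·1° lat → SW at lon 22°, lat -88°.
Subsquare o=14, x=23: +14·0.0833333° lon, +23·0.0416667° lat → SW at lon 23.1667°, lat -87.0417°.
Cell spans 0.0833333° lon × 0.0416667° lat. Centre is SW corner plus half of each.
latitude -87.0208, longitude 23.2083.

-87.0208, 23.2083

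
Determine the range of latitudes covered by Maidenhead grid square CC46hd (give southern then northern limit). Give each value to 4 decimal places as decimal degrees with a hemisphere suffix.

63.8750° S, 63.8333° S

Field C=2, C=2: +2·20° lon, +2·10° lat → SW at lon -140°, lat -70°.
Square 4, 6: +4·2° lon, +6·1° lat → SW at lon -132°, lat -64°.
Subsquare h=7, d=3: +7·0.0833333° lon, +3·0.0416667° lat → SW at lon -131.417°, lat -63.875°.
Cell spans 0.0833333° lon × 0.0416667° lat.
south 63.8750° S, north 63.8333° S.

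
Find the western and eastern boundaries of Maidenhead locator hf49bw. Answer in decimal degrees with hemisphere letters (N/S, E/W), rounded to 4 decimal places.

31.9167° W, 31.8333° W

Field H=7, F=5: +7·20° lon, +5·10° lat → SW at lon -40°, lat -40°.
Square 4, 9: +4·2° lon, +9·1° lat → SW at lon -32°, lat -31°.
Subsquare b=1, w=22: +1·0.0833333° lon, +22·0.0416667° lat → SW at lon -31.9167°, lat -30.0833°.
Cell spans 0.0833333° lon × 0.0416667° lat.
west 31.9167° W, east 31.8333° W.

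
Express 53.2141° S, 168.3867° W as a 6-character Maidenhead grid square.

AD56ts

Add 180° to longitude and 90° to latitude: 11.6133, 36.7859.
Field: 11.6133/20 → 0 → A, 36.7859/10 → 3 → D; chars AD.
Square: 11.6133/2 → 5, 6.7859/1 → 6; chars 56.
Subsquare: 1.6133/0.0833333 → 19 → t, 0.7859/0.0416667 → 18 → s; chars ts.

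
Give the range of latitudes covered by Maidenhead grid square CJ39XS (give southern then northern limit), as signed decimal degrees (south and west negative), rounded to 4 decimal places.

9.7500, 9.7917

Field C=2, J=9: +2·20° lon, +9·10° lat → SW at lon -140°, lat 0°.
Square 3, 9: +3·2° lon, +9·1° lat → SW at lon -134°, lat 9°.
Subsquare x=23, s=18: +23·0.0833333° lon, +18·0.0416667° lat → SW at lon -132.083°, lat 9.75°.
Cell spans 0.0833333° lon × 0.0416667° lat.
south 9.7500, north 9.7917.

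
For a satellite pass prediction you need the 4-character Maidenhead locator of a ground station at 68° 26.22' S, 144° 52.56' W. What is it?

Add 180° to longitude and 90° to latitude: 35.12, 21.56.
Field: lon ⌊35.12/20⌋ = 1 → B; lat ⌊21.56/10⌋ = 2 → C.
Square: lon ⌊15.12/2⌋ = 7; lat ⌊1.56/1⌋ = 1.

BC71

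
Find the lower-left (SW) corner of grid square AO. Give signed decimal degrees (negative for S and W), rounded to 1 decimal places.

Field A=0, O=14: +0·20° lon, +14·10° lat → SW at lon -180°, lat 50°.
latitude 50.0, longitude -180.0.

50.0, -180.0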